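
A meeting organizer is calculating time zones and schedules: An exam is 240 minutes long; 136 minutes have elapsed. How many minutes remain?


Total budget: 240 minutes
Time used: 136 minutes
Remaining: 240 - 136 = 104 minutes
Percent used: 56.7%
Percent remaining: 43.3%

104


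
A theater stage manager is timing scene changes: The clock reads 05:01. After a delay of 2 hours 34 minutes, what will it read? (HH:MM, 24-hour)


Start time: 05:01
Adding: 2 hours 34 minutes
Minutes: 1 + 34 = 35
Hours: 5 + 2 + 0 = 7
Result: 07:35

07:35


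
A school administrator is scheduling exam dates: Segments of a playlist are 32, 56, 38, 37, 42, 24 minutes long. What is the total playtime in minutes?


Durations: 32, 56, 38, 37, 42, 24
Running sum: 32
+ 56 = 88
+ 38 = 126
+ 37 = 163
+ 42 = 205
+ 24 = 229
Total duration: 229 minutes
That is 3 hours and 49 minutes

229


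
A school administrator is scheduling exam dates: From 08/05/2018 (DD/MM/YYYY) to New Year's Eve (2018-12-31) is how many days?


Start: May 08, 2018
End: December 31, 2018
Days left in May: 23
June: 30
July: 31
August: 31
September: 30
... plus remaining months
Sum of remaining months: 214
Total: 23 + 214 = 237

237


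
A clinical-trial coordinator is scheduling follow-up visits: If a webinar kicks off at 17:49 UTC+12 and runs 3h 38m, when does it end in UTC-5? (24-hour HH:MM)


Start: 17:49 in UTC+12
Step 1 - add duration:
  minutes: 49 + 38 = 87 (carry 1h)
  hours: 17 + 3 + 1 = 21
  end in UTC+12: 21:27
Step 2 - convert UTC+12 -> UTC-5:
  offset difference: -5 - (12) = -17 hours
  21 + (-17) = 4 -> mod 24 = 4
Result: 04:27 in UTC-5

04:27


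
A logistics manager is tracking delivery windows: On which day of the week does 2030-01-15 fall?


Date: 2030-01-15
January 1, 2030 is a Tuesday
Day of year: 15
Offset from Jan 1: 14 days
14 mod 7 = 0
Result: Tuesday

Tuesday


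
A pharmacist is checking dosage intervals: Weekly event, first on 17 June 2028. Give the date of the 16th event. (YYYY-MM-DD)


First occurrence: 2028-06-17 (occurrence 1)
Each occurrence is 7 days after the previous.
Occurrence 16 is 15 weeks after the first.
15 weeks = 105 days
2028-06-17 + 105 days = 2028-09-30

2028-09-30


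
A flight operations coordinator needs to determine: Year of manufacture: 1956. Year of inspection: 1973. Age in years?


Birth year: 1956
Current year: 1973
Age = current year - birth year
Age = 1973 - 1956 = 17

17


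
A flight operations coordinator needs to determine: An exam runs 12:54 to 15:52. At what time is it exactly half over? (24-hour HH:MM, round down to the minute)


Start time: 12:54 = 774 minutes from midnight
End time: 15:52 = 952 minutes from midnight
Sum: 774 + 952 = 1726
Midpoint: 1726 / 2 = 863 minutes
Convert: 863 / 60 = 14 hours, 23 minutes
Result: 14:23

14:23


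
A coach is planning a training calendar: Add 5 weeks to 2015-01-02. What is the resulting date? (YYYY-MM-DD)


Start: 2015-01-02
Weeks to add: 5
Convert to days: 5 x 7 = 35 days
Add 35 days to 2015-01-02
Result: 2015-02-06

2015-02-06


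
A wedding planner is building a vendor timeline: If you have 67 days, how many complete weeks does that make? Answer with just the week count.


Total days: 67
Days per week: 7
Division: 67 / 7 = 9 remainder 4
Complete weeks: 9
Remaining days: 4

9


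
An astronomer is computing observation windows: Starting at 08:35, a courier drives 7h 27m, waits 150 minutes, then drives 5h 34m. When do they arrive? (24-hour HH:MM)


Depart: 08:35
Leg 1: +447 min -> 16:02
Layover: +150 min -> 18:32
Leg 2: +334 min -> 00:06
Total travel: 931 minutes = 15h 31m
Arrival: 00:06

00:06


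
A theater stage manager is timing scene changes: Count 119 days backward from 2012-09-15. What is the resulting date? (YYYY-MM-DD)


Start: 2012-09-15
Subtracting 119 days
Days already passed in September: 15
After going back through September: 104 more days to subtract
August 2012: 31 days, 73 remaining
July 2012: 31 days, 42 remaining
June 2012: 30 days, 12 remaining
May 2012 has 31 days, need 12
Result: 2012-05-19

2012-05-19


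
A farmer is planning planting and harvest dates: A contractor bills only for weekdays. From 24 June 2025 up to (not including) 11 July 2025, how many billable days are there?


Start: 2025-06-24 (Tuesday)
End (exclusive): 2025-07-11 (Friday)
Total calendar days: 17
Full weeks: 17 // 7 = 2 -> 10 weekdays
Remaining 3 days starting on Tuesday:
  Tue(w), Wed(w), Thu(w) -> 3 weekdays
Total business days: 10 + 3 = 13

13


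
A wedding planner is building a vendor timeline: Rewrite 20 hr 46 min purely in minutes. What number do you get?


Hours: 20
Extra minutes: 46
Minutes per hour: 60
Hours to minutes: 20 x 60 = 1200
Total: 1200 + 46 = 1246

1246


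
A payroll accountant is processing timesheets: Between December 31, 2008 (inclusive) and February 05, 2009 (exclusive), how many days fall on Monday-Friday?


Start: 2008-12-31 (Wednesday)
End (exclusive): 2009-02-05 (Thursday)
Total calendar days: 36
Full weeks: 36 // 7 = 5 -> 25 weekdays
Remaining 1 days starting on Wednesday:
  Wed(w) -> 1 weekdays
Total business days: 25 + 1 = 26

26


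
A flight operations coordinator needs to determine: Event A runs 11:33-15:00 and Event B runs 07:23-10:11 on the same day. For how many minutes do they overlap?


Interval A: [693, 900] minutes from midnight
Interval B: [443, 611] minutes from midnight
Overlap start = max(693, 443) = 693
Overlap end = min(900, 611) = 611
End <= start, so the intervals do not overlap: 0 minutes

0


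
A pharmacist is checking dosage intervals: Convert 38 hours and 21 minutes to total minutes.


Hours: 38
Minutes: 21
Convert hours to minutes: 38 x 60 = 2280
Add remaining minutes: 2280 + 21 = 2301

2301


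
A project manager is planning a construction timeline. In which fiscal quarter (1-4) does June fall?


Month: June (month 6)
Q1: January-March (months 1-3)
Q2: April-June (months 4-6)
Q3: July-September (months 7-9)
Q4: October-December (months 10-12)
Month 6 falls in Q2

2


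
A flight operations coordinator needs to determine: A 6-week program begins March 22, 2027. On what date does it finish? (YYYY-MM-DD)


Start: 2027-03-22
Weeks to add: 6
Convert to days: 6 x 7 = 42 days
Add 42 days to 2027-03-22
Result: 2027-05-03

2027-05-03


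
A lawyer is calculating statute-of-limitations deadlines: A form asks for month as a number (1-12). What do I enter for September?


Calendar month order:
8. August
9. September <--
10. October
September is month number 9

9


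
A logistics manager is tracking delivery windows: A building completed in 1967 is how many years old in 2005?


Birth year: 1967
Current year: 2005
Age = current year - birth year
Age = 2005 - 1967 = 38

38


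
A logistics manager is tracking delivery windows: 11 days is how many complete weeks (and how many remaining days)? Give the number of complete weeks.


Total days: 11
Days per week: 7
Division: 11 / 7 = 1 remainder 4
Complete weeks: 1
Remaining days: 4

1


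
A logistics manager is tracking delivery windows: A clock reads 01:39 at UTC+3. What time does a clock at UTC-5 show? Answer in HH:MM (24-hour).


Local time: 01:39 at UTC+3 (offset 3h)
Target zone: UTC-5 (offset -5h)
Difference: -5 - (3) = -8 hours
Calculation: 1 + (-8) = -7
Wraparound: (-7) mod 24 = 17
Result: 17:39

17:39


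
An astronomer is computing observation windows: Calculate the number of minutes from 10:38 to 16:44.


Start time: 10:38 = 638 minutes from midnight
End time: 16:44 = 1004 minutes from midnight
Difference: 1004 - 638 = 366 minutes
That is 6 hours and 6 minutes

366


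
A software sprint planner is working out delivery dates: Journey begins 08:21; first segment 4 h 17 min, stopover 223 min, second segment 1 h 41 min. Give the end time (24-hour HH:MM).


Depart: 08:21
Leg 1: +257 min -> 12:38
Layover: +223 min -> 16:21
Leg 2: +101 min -> 18:02
Total travel: 581 minutes = 9h 41m
Arrival: 18:02

18:02


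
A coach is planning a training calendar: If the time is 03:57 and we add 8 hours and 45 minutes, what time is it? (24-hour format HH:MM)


Start time: 03:57
Adding: 8 hours 45 minutes
Minutes: 57 + 45 = 102
Minute overflow: 102 >= 60, so carry 1 hour, minutes = 42
Hours: 3 + 8 + 1 = 12
Result: 12:42

12:42


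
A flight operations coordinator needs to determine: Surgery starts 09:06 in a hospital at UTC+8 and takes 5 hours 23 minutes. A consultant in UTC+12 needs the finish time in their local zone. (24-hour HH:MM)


Start: 09:06 in UTC+8
Step 1 - add duration:
  minutes: 6 + 23 = 29
  hours: 9 + 5 + 0 = 14
  end in UTC+8: 14:29
Step 2 - convert UTC+8 -> UTC+12:
  offset difference: 12 - (8) = 4 hours
  14 + (4) = 18 -> mod 24 = 18
Result: 18:29 in UTC+12

18:29


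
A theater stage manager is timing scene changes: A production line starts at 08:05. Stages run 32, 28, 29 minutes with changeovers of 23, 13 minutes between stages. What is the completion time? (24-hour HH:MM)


Start: 08:05 = 485 min from midnight
  after task 1 (32 min): 08:37
  after break (23 min): 09:00
  after task 2 (28 min): 09:28
  after break (13 min): 09:41
  after task 3 (29 min): 10:10
Total elapsed: 125 minutes
End time: 10:10

10:10


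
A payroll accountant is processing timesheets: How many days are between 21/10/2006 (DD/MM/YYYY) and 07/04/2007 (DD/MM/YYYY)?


Start date: 2006-10-21
End date: 2007-04-07
Oct 2006: +11 days
Nov 2006: +30 days
Dec 2006: +31 days
... (4 more months)
Total: 168 days

168


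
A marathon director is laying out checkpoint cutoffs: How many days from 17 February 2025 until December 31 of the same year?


Start: February 17, 2025
End: December 31, 2025
Days left in February: 11
March: 31
April: 30
May: 31
June: 30
... plus remaining months
Sum of remaining months: 306
Total: 11 + 306 = 317

317


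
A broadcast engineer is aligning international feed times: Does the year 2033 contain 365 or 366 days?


Year: 2033
Check leap year rules:
Divisible by 4? No
2033 is not a leap year
Days: 365

365


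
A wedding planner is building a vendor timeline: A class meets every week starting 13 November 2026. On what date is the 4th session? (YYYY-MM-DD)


First occurrence: 2026-11-13 (occurrence 1)
Each occurrence is 7 days after the previous.
Occurrence 4 is 3 weeks after the first.
3 weeks = 21 days
2026-11-13 + 21 days = 2026-12-04

2026-12-04


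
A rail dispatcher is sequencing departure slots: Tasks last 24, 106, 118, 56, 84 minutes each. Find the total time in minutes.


Durations: 24, 106, 118, 56, 84
Running sum: 24
+ 106 = 130
+ 118 = 248
+ 56 = 304
+ 84 = 388
Total duration: 388 minutes
That is 6 hours and 28 minutes

388


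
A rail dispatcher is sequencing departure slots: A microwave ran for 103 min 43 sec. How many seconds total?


Minutes: 103
Extra seconds: 43
Seconds per minute: 60
Minutes to seconds: 103 x 60 = 6180
Total: 6180 + 43 = 6223

6223


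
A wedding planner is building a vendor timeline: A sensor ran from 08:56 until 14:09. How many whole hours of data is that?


Start: 08:56
End: 14:09
Hour difference: 14 - 8 = 6 hours
Minute difference: 9 - 56 = -47 minutes
Total minutes: 313
Complete hours: 313 / 60 = 5 (remainder 13)

5


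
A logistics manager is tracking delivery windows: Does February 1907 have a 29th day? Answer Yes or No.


Year: 1907
Divisible by 4? 1907 / 4 = 476.75 -> No
Not divisible by 4, so NOT a leap year

No


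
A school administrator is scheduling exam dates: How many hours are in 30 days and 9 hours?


Days: 30
Extra hours: 9
Hours per day: 24
Days to hours: 30 x 24 = 720
Total: 720 + 9 = 729

729


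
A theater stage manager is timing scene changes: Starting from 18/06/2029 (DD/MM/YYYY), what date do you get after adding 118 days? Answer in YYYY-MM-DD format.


Start: 2029-06-18
Adding 118 days
Days remaining in June: 12
After June: 106 days still to add
July 2029: 31 days, 75 remaining
August 2029: 31 days, 44 remaining
September 2029: 30 days, 14 remaining
October 2029 has 31 days, need 14
Result: 2029-10-14

2029-10-14


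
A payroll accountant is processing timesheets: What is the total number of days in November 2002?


Month: November
Year: 2002
November is a 30-day month
Total: 30 days

30


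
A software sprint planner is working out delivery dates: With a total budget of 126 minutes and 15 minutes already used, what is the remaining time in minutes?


Total budget: 126 minutes
Time used: 15 minutes
Remaining: 126 - 15 = 111 minutes
Percent used: 11.9%
Percent remaining: 88.1%

111


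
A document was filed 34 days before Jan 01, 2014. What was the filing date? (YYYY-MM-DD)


Start: 2014-01-01
Subtracting 34 days
Days already passed in January: 1
After going back through January: 33 more days to subtract
December 2013: 31 days, 2 remaining
November 2013 has 30 days, need 2
Result: 2013-11-28

2013-11-28


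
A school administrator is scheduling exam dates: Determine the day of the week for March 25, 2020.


Date: 2020-03-25
January 1, 2020 is a Wednesday
Day of year: 85
Offset from Jan 1: 84 days
84 mod 7 = 0
Result: Wednesday

Wednesday


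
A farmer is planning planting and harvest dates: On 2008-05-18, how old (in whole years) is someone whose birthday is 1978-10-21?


Birth: 1978-10-21
Reference: 2008-05-18
Year difference: 2008 - 1978 = 30
Has birthday (10-21) occurred by 05-18? No
Birthday not yet reached this year -> subtract 1
Age in full years: 29

29


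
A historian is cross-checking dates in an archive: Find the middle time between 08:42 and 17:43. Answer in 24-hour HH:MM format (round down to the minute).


Start time: 08:42 = 522 minutes from midnight
End time: 17:43 = 1063 minutes from midnight
Sum: 522 + 1063 = 1585
Midpoint: 1585 / 2 = 792 minutes
Convert: 792 / 60 = 13 hours, 12 minutes
Result: 13:12

13:12


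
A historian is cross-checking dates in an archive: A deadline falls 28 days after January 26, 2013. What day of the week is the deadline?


Start: 2013-01-26 (Saturday)
Step 1 - find target date: add 28 days
  2013-01-26 + 28 days = 2013-02-23
Step 2 - day of week:
  28 mod 7 = 0
  Saturday + 0 days -> Saturday
Result: Saturday (2013-02-23)

Saturday


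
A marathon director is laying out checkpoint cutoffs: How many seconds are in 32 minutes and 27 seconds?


Minutes: 32
Seconds: 27
Convert minutes to seconds: 32 x 60 = 1920
Add remaining seconds: 1920 + 27 = 1947

1947


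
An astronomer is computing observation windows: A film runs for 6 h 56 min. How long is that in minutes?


Hours: 6
Minutes: 56
Convert hours to minutes: 6 x 60 = 360
Add remaining minutes: 360 + 56 = 416

416


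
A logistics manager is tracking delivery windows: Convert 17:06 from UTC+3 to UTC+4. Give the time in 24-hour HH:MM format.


Local time: 17:06 at UTC+3 (offset 3h)
Target zone: UTC+4 (offset 4h)
Difference: 4 - (3) = 1 hours
Calculation: 17 + (1) = 18
Result: 18:06

18:06


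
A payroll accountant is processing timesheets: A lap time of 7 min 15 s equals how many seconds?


Minutes: 7
Seconds: 15
Convert minutes to seconds: 7 x 60 = 420
Add remaining seconds: 420 + 15 = 435

435


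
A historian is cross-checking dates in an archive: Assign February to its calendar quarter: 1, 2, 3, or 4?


Month: February (month 2)
Q1: January-March (months 1-3)
Q2: April-June (months 4-6)
Q3: July-September (months 7-9)
Q4: October-December (months 10-12)
Month 2 falls in Q1

1


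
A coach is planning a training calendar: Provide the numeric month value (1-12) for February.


Calendar month order:
1. January
2. February <--
3. March
February is month number 2

2


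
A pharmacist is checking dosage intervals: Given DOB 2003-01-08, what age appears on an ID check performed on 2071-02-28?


Birth: 2003-01-08
Reference: 2071-02-28
Year difference: 2071 - 2003 = 68
Has birthday (01-08) occurred by 02-28? Yes
Age in full years: 68

68


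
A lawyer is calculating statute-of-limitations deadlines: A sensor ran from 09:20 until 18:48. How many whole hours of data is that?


Start: 09:20
End: 18:48
Hour difference: 18 - 9 = 9 hours
Minute difference: 48 - 20 = 28 minutes
Total minutes: 568
Complete hours: 568 / 60 = 9 (remainder 28)

9


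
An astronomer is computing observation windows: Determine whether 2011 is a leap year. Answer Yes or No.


Year: 2011
Divisible by 4? 2011 / 4 = 502.75 -> No
Not divisible by 4, so NOT a leap year

No


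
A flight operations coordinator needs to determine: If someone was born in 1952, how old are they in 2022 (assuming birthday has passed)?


Birth year: 1952
Current year: 2022
Age = current year - birth year
Age = 2022 - 1952 = 70

70


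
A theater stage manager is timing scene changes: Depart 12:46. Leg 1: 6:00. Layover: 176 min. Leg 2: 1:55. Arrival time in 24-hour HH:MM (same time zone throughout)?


Depart: 12:46
Leg 1: +360 min -> 18:46
Layover: +176 min -> 21:42
Leg 2: +115 min -> 23:37
Total travel: 651 minutes = 10h 51m
Arrival: 23:37

23:37


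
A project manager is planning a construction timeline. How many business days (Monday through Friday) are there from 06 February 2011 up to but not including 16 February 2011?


Start: 2011-02-06 (Sunday)
End (exclusive): 2011-02-16 (Wednesday)
Total calendar days: 10
Full weeks: 10 // 7 = 1 -> 5 weekdays
Remaining 3 days starting on Sunday:
  Sun(-), Mon(w), Tue(w) -> 2 weekdays
Total business days: 5 + 2 = 7

7


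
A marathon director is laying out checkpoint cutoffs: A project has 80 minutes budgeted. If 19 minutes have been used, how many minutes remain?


Total budget: 80 minutes
Time used: 19 minutes
Remaining: 80 - 19 = 61 minutes
Percent used: 23.8%
Percent remaining: 76.2%

61


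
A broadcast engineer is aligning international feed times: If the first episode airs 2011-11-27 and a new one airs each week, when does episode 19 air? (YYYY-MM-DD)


First occurrence: 2011-11-27 (occurrence 1)
Each occurrence is 7 days after the previous.
Occurrence 19 is 18 weeks after the first.
18 weeks = 126 days
2011-11-27 + 126 days = 2012-04-01

2012-04-01


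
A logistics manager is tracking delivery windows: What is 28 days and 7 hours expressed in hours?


Days: 28
Extra hours: 7
Hours per day: 24
Days to hours: 28 x 24 = 672
Total: 672 + 7 = 679

679


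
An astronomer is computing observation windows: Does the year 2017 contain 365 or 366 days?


Year: 2017
Check leap year rules:
Divisible by 4? No
2017 is not a leap year
Days: 365

365


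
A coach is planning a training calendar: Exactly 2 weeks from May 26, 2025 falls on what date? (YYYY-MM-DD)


Start: 2025-05-26
Weeks to add: 2
Convert to days: 2 x 7 = 14 days
Add 14 days to 2025-05-26
Result: 2025-06-09

2025-06-09


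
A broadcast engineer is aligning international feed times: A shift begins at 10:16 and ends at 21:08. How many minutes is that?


Start time: 10:16 = 616 minutes from midnight
End time: 21:08 = 1268 minutes from midnight
Difference: 1268 - 616 = 652 minutes
That is 10 hours and 52 minutes

652


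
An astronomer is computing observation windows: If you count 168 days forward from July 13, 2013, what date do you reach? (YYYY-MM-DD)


Start: 2013-07-13
Adding 168 days
Days remaining in July: 18
After July: 150 days still to add
August 2013: 31 days, 119 remaining
September 2013: 30 days, 89 remaining
October 2013: 31 days, 58 remaining
November 2013: 30 days, 28 remaining
Result: 2013-12-28

2013-12-28


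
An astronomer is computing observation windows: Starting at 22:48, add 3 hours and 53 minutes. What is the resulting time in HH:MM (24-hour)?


Start time: 22:48
Adding: 3 hours 53 minutes
Minutes: 48 + 53 = 101
Minute overflow: 101 >= 60, so carry 1 hour, minutes = 41
Hours: 22 + 3 + 1 = 26
Hour wraparound: 26 mod 24 = 2
Result: 02:41

02:41


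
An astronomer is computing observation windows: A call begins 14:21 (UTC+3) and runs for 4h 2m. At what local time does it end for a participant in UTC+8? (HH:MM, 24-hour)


Start: 14:21 in UTC+3
Step 1 - add duration:
  minutes: 21 + 2 = 23
  hours: 14 + 4 + 0 = 18
  end in UTC+3: 18:23
Step 2 - convert UTC+3 -> UTC+8:
  offset difference: 8 - (3) = 5 hours
  18 + (5) = 23 -> mod 24 = 23
Result: 23:23 in UTC+8

23:23


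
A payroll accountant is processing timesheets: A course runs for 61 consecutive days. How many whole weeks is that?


Total days: 61
Days per week: 7
Division: 61 / 7 = 8 remainder 5
Complete weeks: 8
Remaining days: 5

8


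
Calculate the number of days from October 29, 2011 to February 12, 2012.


Start date: 2011-10-29
End date: 2012-02-12
Oct 2011: +3 days
Nov 2011: +30 days
Dec 2011: +31 days
Jan 2012: +31 days
Feb 2012: +11 days
Total: 106 days

106


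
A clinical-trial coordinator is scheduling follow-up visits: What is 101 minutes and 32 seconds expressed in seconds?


Minutes: 101
Extra seconds: 32
Seconds per minute: 60
Minutes to seconds: 101 x 60 = 6060
Total: 6060 + 32 = 6092

6092


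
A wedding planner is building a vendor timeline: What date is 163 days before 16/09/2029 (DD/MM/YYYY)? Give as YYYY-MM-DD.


Start: 2029-09-16
Subtracting 163 days
Days already passed in September: 16
After going back through September: 147 more days to subtract
August 2029: 31 days, 116 remaining
July 2029: 31 days, 85 remaining
June 2029: 30 days, 55 remaining
May 2029: 31 days, 24 remaining
Result: 2029-04-06

2029-04-06


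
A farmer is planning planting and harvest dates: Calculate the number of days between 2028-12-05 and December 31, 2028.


Start: December 05, 2028
End: December 31, 2028
Days left in December: 26
Total: 26 days

26


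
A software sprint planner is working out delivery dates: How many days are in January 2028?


Month: January
Year: 2028
January is a 31-day month
Total: 31 days

31


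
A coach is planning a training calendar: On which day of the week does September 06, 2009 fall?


Date: 2009-09-06
January 1, 2009 is a Thursday
Day of year: 249
Offset from Jan 1: 248 days
248 mod 7 = 3
Result: Sunday

Sunday


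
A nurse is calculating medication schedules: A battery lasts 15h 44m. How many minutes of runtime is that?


Hours: 15
Extra minutes: 44
Minutes per hour: 60
Hours to minutes: 15 x 60 = 900
Total: 900 + 44 = 944

944


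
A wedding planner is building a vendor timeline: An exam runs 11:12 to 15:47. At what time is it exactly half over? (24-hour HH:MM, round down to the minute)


Start time: 11:12 = 672 minutes from midnight
End time: 15:47 = 947 minutes from midnight
Sum: 672 + 947 = 1619
Midpoint: 1619 / 2 = 809 minutes
Convert: 809 / 60 = 13 hours, 29 minutes
Result: 13:29

13:29


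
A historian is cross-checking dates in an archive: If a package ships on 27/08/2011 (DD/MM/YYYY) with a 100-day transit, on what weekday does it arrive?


Start: 2011-08-27 (Saturday)
Step 1 - find target date: add 100 days
  2011-08-27 + 100 days = 2011-12-05
Step 2 - day of week:
  100 mod 7 = 2
  Saturday + 2 days -> Monday
Result: Monday (2011-12-05)

Monday


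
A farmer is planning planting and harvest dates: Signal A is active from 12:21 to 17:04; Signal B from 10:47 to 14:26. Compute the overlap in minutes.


Interval A: [741, 1024] minutes from midnight
Interval B: [647, 866] minutes from midnight
Overlap start = max(741, 647) = 741
Overlap end = min(1024, 866) = 866
Overlap = 866 - 741 = 125 minutes

125


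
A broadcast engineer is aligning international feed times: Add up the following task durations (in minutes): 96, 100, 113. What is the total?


Durations: 96, 100, 113
Running sum: 96
+ 100 = 196
+ 113 = 309
Total duration: 309 minutes
That is 5 hours and 9 minutes

309


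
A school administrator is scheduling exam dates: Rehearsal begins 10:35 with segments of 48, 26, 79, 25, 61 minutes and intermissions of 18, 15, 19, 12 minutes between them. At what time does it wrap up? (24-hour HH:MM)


Start: 10:35 = 635 min from midnight
  after task 1 (48 min): 11:23
  after break (18 min): 11:41
  after task 2 (26 min): 12:07
  after break (15 min): 12:22
  after task 3 (79 min): 13:41
  after break (19 min): 14:00
  after task 4 (25 min): 14:25
  after break (12 min): 14:37
  after task 5 (61 min): 15:38
Total elapsed: 303 minutes
End time: 15:38

15:38


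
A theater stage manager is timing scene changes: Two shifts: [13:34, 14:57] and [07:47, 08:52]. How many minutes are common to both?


Interval A: [814, 897] minutes from midnight
Interval B: [467, 532] minutes from midnight
Overlap start = max(814, 467) = 814
Overlap end = min(897, 532) = 532
End <= start, so the intervals do not overlap: 0 minutes

0


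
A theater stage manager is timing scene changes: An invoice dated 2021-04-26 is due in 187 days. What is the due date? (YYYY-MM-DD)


Start: 2021-04-26
Adding 187 days
Days remaining in April: 4
After April: 183 days still to add
May 2021: 31 days, 152 remaining
June 2021: 30 days, 122 remaining
July 2021: 31 days, 91 remaining
August 2021: 31 days, 60 remaining
Result: 2021-10-30

2021-10-30


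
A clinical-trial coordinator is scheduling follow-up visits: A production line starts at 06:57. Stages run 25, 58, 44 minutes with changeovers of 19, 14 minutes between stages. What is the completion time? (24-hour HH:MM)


Start: 06:57 = 417 min from midnight
  after task 1 (25 min): 07:22
  after break (19 min): 07:41
  after task 2 (58 min): 08:39
  after break (14 min): 08:53
  after task 3 (44 min): 09:37
Total elapsed: 160 minutes
End time: 09:37

09:37


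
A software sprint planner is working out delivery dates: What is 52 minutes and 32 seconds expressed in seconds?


Minutes: 52
Extra seconds: 32
Seconds per minute: 60
Minutes to seconds: 52 x 60 = 3120
Total: 3120 + 32 = 3152

3152


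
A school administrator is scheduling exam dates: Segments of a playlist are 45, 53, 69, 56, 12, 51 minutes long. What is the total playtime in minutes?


Durations: 45, 53, 69, 56, 12, 51
Running sum: 45
+ 53 = 98
+ 69 = 167
+ 56 = 223
+ 12 = 235
+ 51 = 286
Total duration: 286 minutes
That is 4 hours and 46 minutes

286


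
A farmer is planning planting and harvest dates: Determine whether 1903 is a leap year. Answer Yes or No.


Year: 1903
Divisible by 4? 1903 / 4 = 475.75 -> No
Not divisible by 4, so NOT a leap year

No


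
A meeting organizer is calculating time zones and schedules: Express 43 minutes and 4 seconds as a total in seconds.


Minutes: 43
Seconds: 4
Convert minutes to seconds: 43 x 60 = 2580
Add remaining seconds: 2580 + 4 = 2584

2584


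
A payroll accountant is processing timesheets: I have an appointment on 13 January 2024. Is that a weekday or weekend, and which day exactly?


Date: 2024-01-13
January 1, 2024 is a Monday
Day of year: 13
Offset from Jan 1: 12 days
12 mod 7 = 5
Result: Saturday

Saturday


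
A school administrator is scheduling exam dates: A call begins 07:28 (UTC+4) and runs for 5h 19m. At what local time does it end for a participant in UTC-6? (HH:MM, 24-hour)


Start: 07:28 in UTC+4
Step 1 - add duration:
  minutes: 28 + 19 = 47
  hours: 7 + 5 + 0 = 12
  end in UTC+4: 12:47
Step 2 - convert UTC+4 -> UTC-6:
  offset difference: -6 - (4) = -10 hours
  12 + (-10) = 2 -> mod 24 = 2
Result: 02:47 in UTC-6

02:47


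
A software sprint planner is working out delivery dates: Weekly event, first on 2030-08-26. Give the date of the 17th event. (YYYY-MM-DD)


First occurrence: 2030-08-26 (occurrence 1)
Each occurrence is 7 days after the previous.
Occurrence 17 is 16 weeks after the first.
16 weeks = 112 days
2030-08-26 + 112 days = 2030-12-16

2030-12-16


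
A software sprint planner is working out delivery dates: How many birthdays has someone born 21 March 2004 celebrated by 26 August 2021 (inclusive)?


Birth: 2004-03-21
Reference: 2021-08-26
Year difference: 2021 - 2004 = 17
Has birthday (03-21) occurred by 08-26? Yes
Age in full years: 17

17


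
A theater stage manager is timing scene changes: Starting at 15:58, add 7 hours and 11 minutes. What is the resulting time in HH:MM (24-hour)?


Start time: 15:58
Adding: 7 hours 11 minutes
Minutes: 58 + 11 = 69
Minute overflow: 69 >= 60, so carry 1 hour, minutes = 9
Hours: 15 + 7 + 1 = 23
Result: 23:09

23:09


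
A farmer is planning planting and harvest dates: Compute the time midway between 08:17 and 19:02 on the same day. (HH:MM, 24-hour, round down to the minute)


Start time: 08:17 = 497 minutes from midnight
End time: 19:02 = 1142 minutes from midnight
Sum: 497 + 1142 = 1639
Midpoint: 1639 / 2 = 819 minutes
Convert: 819 / 60 = 13 hours, 39 minutes
Result: 13:39

13:39


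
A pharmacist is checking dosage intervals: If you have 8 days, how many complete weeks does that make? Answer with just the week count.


Total days: 8
Days per week: 7
Division: 8 / 7 = 1 remainder 1
Complete weeks: 1
Remaining days: 1

1


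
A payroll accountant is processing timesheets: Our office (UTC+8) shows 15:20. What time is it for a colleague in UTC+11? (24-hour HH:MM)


Local time: 15:20 at UTC+8 (offset 8h)
Target zone: UTC+11 (offset 11h)
Difference: 11 - (8) = 3 hours
Calculation: 15 + (3) = 18
Result: 18:20

18:20


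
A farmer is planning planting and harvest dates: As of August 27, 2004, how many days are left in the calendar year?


Start: August 27, 2004
End: December 31, 2004
Days left in August: 4
September: 30
October: 31
November: 30
December: 31
Sum of remaining months: 122
Total: 4 + 122 = 126

126


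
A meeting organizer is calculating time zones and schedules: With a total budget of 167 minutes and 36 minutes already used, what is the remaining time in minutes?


Total budget: 167 minutes
Time used: 36 minutes
Remaining: 167 - 36 = 131 minutes
Percent used: 21.6%
Percent remaining: 78.4%

131


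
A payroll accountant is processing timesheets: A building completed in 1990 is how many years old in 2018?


Birth year: 1990
Current year: 2018
Age = current year - birth year
Age = 2018 - 1990 = 28

28


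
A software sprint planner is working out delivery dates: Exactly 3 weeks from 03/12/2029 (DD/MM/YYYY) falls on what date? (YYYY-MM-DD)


Start: 2029-12-03
Weeks to add: 3
Convert to days: 3 x 7 = 21 days
Add 21 days to 2029-12-03
Result: 2029-12-24

2029-12-24


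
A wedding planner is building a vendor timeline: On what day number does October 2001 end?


Month: October
Year: 2001
October is a 31-day month
Total: 31 days

31


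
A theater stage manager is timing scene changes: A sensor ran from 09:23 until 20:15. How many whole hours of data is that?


Start: 09:23
End: 20:15
Hour difference: 20 - 9 = 11 hours
Minute difference: 15 - 23 = -8 minutes
Total minutes: 652
Complete hours: 652 / 60 = 10 (remainder 52)

10


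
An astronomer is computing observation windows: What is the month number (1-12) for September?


Calendar month order:
8. August
9. September <--
10. October
September is month number 9

9


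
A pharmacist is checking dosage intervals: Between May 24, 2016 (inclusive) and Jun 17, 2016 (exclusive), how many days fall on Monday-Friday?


Start: 2016-05-24 (Tuesday)
End (exclusive): 2016-06-17 (Friday)
Total calendar days: 24
Full weeks: 24 // 7 = 3 -> 15 weekdays
Remaining 3 days starting on Tuesday:
  Tue(w), Wed(w), Thu(w) -> 3 weekdays
Total business days: 15 + 3 = 18

18


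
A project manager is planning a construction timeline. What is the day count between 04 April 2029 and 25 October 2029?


Start date: 2029-04-04
End date: 2029-10-25
Apr 2029: +27 days
May 2029: +31 days
Jun 2029: +30 days
... (4 more months)
Total: 204 days

204


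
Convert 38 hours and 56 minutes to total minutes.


Hours: 38
Minutes: 56
Convert hours to minutes: 38 x 60 = 2280
Add remaining minutes: 2280 + 56 = 2336

2336


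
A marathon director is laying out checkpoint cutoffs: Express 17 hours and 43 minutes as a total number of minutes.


Hours: 17
Extra minutes: 43
Minutes per hour: 60
Hours to minutes: 17 x 60 = 1020
Total: 1020 + 43 = 1063

1063


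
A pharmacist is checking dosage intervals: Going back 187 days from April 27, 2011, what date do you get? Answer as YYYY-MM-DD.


Start: 2011-04-27
Subtracting 187 days
Days already passed in April: 27
After going back through April: 160 more days to subtract
March 2011: 31 days, 129 remaining
February 2011: 28 days, 101 remaining
January 2011: 31 days, 70 remaining
December 2010: 31 days, 39 remaining
Result: 2010-10-22

2010-10-22


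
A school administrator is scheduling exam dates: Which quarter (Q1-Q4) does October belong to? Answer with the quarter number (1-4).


Month: October (month 10)
Q1: January-March (months 1-3)
Q2: April-June (months 4-6)
Q3: July-September (months 7-9)
Q4: October-December (months 10-12)
Month 10 falls in Q4

4


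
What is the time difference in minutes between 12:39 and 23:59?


Start time: 12:39 = 759 minutes from midnight
End time: 23:59 = 1439 minutes from midnight
Difference: 1439 - 759 = 680 minutes
That is 11 hours and 20 minutes

680


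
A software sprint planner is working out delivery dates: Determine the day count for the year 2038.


Year: 2038
Check leap year rules:
Divisible by 4? No
2038 is not a leap year
Days: 365

365


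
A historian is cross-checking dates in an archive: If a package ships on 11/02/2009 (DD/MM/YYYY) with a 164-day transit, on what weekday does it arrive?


Start: 2009-02-11 (Wednesday)
Step 1 - find target date: add 164 days
  2009-02-11 + 164 days = 2009-07-25
Step 2 - day of week:
  164 mod 7 = 3
  Wednesday + 3 days -> Saturday
Result: Saturday (2009-07-25)

Saturday


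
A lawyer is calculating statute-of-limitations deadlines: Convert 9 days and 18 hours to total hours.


Days: 9
Extra hours: 18
Hours per day: 24
Days to hours: 9 x 24 = 216
Total: 216 + 18 = 234

234


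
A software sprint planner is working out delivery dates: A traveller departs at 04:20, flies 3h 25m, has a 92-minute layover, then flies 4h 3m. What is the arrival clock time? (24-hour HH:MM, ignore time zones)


Depart: 04:20
Leg 1: +205 min -> 07:45
Layover: +92 min -> 09:17
Leg 2: +243 min -> 13:20
Total travel: 540 minutes = 9h 0m
Arrival: 13:20

13:20


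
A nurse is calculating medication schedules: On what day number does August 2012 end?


Month: August
Year: 2012
August is a 31-day month
Total: 31 days

31


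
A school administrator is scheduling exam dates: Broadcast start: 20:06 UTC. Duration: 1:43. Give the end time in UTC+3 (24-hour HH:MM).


Start: 20:06 in UTC
Step 1 - add duration:
  minutes: 6 + 43 = 49
  hours: 20 + 1 + 0 = 21
  end in UTC: 21:49
Step 2 - convert UTC -> UTC+3:
  offset difference: 3 - (0) = 3 hours
  21 + (3) = 24 -> mod 24 = 0
Result: 00:49 in UTC+3

00:49


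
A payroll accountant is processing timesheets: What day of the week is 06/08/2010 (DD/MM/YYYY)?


Date: 2010-08-06
January 1, 2010 is a Friday
Day of year: 218
Offset from Jan 1: 217 days
217 mod 7 = 0
Result: Friday

Friday


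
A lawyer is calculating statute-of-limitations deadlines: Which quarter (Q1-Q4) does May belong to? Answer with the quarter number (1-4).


Month: May (month 5)
Q1: January-March (months 1-3)
Q2: April-June (months 4-6)
Q3: July-September (months 7-9)
Q4: October-December (months 10-12)
Month 5 falls in Q2

2


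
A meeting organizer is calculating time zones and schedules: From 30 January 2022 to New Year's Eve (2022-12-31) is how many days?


Start: January 30, 2022
End: December 31, 2022
Days left in January: 1
February: 28
March: 31
April: 30
May: 31
... plus remaining months
Sum of remaining months: 334
Total: 1 + 334 = 335

335


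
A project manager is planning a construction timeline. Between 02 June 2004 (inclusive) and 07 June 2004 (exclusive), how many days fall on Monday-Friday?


Start: 2004-06-02 (Wednesday)
End (exclusive): 2004-06-07 (Monday)
Total calendar days: 5
Full weeks: 5 // 7 = 0 -> 0 weekdays
Remaining 5 days starting on Wednesday:
  Wed(w), Thu(w), Fri(w), Sat(-), Sun(-) -> 3 weekdays
Total business days: 0 + 3 = 3

3


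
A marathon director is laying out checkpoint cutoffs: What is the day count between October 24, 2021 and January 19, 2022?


Start date: 2021-10-24
End date: 2022-01-19
Oct 2021: +8 days
Nov 2021: +30 days
Dec 2021: +31 days
Jan 2022: +18 days
Total: 87 days

87


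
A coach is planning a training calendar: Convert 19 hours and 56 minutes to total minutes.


Hours: 19
Extra minutes: 56
Minutes per hour: 60
Hours to minutes: 19 x 60 = 1140
Total: 1140 + 56 = 1196

1196


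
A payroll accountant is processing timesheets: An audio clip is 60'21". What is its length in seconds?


Minutes: 60
Seconds: 21
Convert minutes to seconds: 60 x 60 = 3600
Add remaining seconds: 3600 + 21 = 3621

3621


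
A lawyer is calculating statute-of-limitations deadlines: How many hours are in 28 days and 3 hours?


Days: 28
Extra hours: 3
Hours per day: 24
Days to hours: 28 x 24 = 672
Total: 672 + 3 = 675

675


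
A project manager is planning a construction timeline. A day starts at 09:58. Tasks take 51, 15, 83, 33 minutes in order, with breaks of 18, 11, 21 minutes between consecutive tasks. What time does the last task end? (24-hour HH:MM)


Start: 09:58 = 598 min from midnight
  after task 1 (51 min): 10:49
  after break (18 min): 11:07
  after task 2 (15 min): 11:22
  after break (11 min): 11:33
  after task 3 (83 min): 12:56
  after break (21 min): 13:17
  after task 4 (33 min): 13:50
Total elapsed: 232 minutes
End time: 13:50

13:50


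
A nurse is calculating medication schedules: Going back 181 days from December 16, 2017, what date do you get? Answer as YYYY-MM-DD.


Start: 2017-12-16
Subtracting 181 days
Days already passed in December: 16
After going back through December: 165 more days to subtract
November 2017: 30 days, 135 remaining
October 2017: 31 days, 104 remaining
September 2017: 30 days, 74 remaining
August 2017: 31 days, 43 remaining
Result: 2017-06-18

2017-06-18


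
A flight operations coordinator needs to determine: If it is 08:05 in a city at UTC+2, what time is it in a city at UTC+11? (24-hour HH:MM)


Local time: 08:05 at UTC+2 (offset 2h)
Target zone: UTC+11 (offset 11h)
Difference: 11 - (2) = 9 hours
Calculation: 8 + (9) = 17
Result: 17:05

17:05


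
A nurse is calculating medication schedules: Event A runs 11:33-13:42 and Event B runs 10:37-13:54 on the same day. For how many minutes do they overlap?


Interval A: [693, 822] minutes from midnight
Interval B: [637, 834] minutes from midnight
Overlap start = max(693, 637) = 693
Overlap end = min(822, 834) = 822
Overlap = 822 - 693 = 129 minutes

129


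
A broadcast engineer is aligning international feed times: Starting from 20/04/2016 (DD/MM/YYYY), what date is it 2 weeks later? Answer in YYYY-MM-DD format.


Start: 2016-04-20
Weeks to add: 2
Convert to days: 2 x 7 = 14 days
Add 14 days to 2016-04-20
Result: 2016-05-04

2016-05-04


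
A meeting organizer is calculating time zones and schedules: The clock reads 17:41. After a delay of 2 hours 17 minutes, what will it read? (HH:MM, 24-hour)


Start time: 17:41
Adding: 2 hours 17 minutes
Minutes: 41 + 17 = 58
Hours: 17 + 2 + 0 = 19
Result: 19:58

19:58


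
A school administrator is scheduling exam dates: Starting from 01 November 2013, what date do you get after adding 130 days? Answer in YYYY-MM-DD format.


Start: 2013-11-01
Adding 130 days
Days remaining in November: 29
After November: 101 days still to add
December 2013: 31 days, 70 remaining
January 2014: 31 days, 39 remaining
February 2014: 28 days, 11 remaining
March 2014 has 31 days, need 11
Result: 2014-03-11

2014-03-11


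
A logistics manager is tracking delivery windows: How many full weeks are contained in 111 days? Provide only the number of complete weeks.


Total days: 111
Days per week: 7
Division: 111 / 7 = 15 remainder 6
Complete weeks: 15
Remaining days: 6

15
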